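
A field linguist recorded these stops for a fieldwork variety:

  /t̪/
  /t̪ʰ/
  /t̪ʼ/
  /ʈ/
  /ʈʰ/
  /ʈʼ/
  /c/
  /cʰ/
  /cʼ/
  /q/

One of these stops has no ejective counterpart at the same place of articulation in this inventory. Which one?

/q/

Dental: /t̪/ ~ /t̪ʰ/ ~ /t̪ʼ/
Retroflex: /ʈ/ ~ /ʈʰ/ ~ /ʈʼ/
Palatal: /c/ ~ /cʰ/ ~ /cʼ/
Uvular: only /q/ (plain); no ejective partner.
So /q/ is the unpaired segment.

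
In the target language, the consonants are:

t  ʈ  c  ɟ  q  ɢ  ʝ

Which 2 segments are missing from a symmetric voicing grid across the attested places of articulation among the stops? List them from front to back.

place of articulation  voiceless  voiced  
alveolar          t         —       
retroflex         ʈ         —       
palatal           c         ɟ       
uvular            q         ɢ       
Gaps, from front to back: alveolar lacks voiced (/d/); retroflex lacks voiced (/ɖ/).

/d/, /ɖ/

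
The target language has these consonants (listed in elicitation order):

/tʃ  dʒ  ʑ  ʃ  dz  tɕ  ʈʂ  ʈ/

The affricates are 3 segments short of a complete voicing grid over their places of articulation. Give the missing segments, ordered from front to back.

/ts/, /ɖʐ/, /dʑ/

Voiceless: /tʃ/ (postalveolar), /ʈʂ/ (retroflex), /tɕ/ (alveolo-palatal).
Voiced: /dz/ (alveolar), /dʒ/ (postalveolar).
Gaps, from front to back: alveolar lacks voiceless (/ts/); retroflex lacks voiced (/ɖʐ/); alveolo-palatal lacks voiced (/dʑ/).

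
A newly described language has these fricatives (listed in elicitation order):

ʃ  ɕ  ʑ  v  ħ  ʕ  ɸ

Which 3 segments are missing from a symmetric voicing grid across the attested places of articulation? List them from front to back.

place of articulation  voiceless  voiced  
bilabial          ɸ         —       
labiodental       —         v       
postalveolar      ʃ         —       
alveolo-palatal   ɕ         ʑ       
pharyngeal        ħ         ʕ       
Gaps, from front to back: bilabial lacks voiced (/β/); labiodental lacks voiceless (/f/); postalveolar lacks voiced (/ʒ/).

/β/, /f/, /ʒ/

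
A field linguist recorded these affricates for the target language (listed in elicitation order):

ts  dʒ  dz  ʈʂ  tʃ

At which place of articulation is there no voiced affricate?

retroflex

place of articulation  voiceless  voiced  
alveolar          ts        dz      
postalveolar      tʃ        dʒ      
retroflex         ʈʂ        —       
Every place of articulation has a voiced member except retroflex, where /ɖʐ/ would be expected.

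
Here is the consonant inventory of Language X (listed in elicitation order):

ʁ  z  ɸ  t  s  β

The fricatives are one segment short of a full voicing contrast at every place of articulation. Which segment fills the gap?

/χ/

Voiceless: /ɸ/ (bilabial), /s/ (alveolar).
Voiced: /β/ (bilabial), /z/ (alveolar), /ʁ/ (uvular).
The uvular row has no voiceless member, so the gap is the voiceless uvular fricative /χ/.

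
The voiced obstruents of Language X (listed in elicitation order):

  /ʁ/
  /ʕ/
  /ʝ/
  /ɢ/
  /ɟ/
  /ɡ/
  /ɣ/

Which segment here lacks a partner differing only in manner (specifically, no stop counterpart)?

/ʕ/

Palatal: /ɟ/ ~ /ʝ/
Velar: /ɡ/ ~ /ɣ/
Uvular: /ɢ/ ~ /ʁ/
Pharyngeal: only /ʕ/ (fricative); no stop partner.
So /ʕ/ is the unpaired segment.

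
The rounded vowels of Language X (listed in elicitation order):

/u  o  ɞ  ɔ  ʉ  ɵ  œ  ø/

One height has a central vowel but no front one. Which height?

high

high: front —, central /ʉ/, back /u/.
high-mid: front /ø/, central /ɵ/, back /o/.
low-mid: front /œ/, central /ɞ/, back /ɔ/.
Every height has a front member except high, where /y/ would be expected.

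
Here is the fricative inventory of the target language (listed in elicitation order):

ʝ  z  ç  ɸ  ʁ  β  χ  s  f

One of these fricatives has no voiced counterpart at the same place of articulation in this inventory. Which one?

Bilabial: /ɸ/ ~ /β/
Alveolar: /s/ ~ /z/
Palatal: /ç/ ~ /ʝ/
Uvular: /χ/ ~ /ʁ/
Labiodental: only /f/ (voiceless); no voiced partner.
So /f/ is the unpaired segment.

/f/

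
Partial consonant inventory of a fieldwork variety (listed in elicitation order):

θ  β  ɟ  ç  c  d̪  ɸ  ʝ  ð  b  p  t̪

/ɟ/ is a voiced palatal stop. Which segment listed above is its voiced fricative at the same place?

The voiced fricative at the same place is a voiced palatal fricative — in this inventory, /ʝ/.

/ʝ/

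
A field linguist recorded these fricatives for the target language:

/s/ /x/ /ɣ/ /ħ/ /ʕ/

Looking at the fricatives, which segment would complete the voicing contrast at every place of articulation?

Voiceless: /s/ (alveolar), /x/ (velar), /ħ/ (pharyngeal).
Voiced: /ɣ/ (velar), /ʕ/ (pharyngeal).
The alveolar row has no voiced member, so the gap is the voiced alveolar fricative /z/.

/z/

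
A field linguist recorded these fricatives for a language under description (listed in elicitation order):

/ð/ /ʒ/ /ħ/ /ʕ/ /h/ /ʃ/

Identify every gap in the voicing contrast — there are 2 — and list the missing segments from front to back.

place of articulation  voiceless  voiced  
dental            —         ð       
postalveolar      ʃ         ʒ       
pharyngeal        ħ         ʕ       
glottal           h         —       
Gaps, from front to back: dental lacks voiceless (/θ/); glottal lacks voiced (/ɦ/).

/θ/, /ɦ/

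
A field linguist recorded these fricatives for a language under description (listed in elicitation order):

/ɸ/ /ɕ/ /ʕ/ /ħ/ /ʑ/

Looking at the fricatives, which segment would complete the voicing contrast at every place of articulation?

place of articulation  voiceless  voiced  
bilabial          ɸ         —       
alveolo-palatal   ɕ         ʑ       
pharyngeal        ħ         ʕ       
The bilabial row has no voiced member, so the gap is the voiced bilabial fricative /β/.

/β/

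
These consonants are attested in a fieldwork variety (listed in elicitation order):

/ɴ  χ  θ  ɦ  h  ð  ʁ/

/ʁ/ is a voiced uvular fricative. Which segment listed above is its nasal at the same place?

/ɴ/

The nasal at the same place is an uvular nasal — in this inventory, /ɴ/.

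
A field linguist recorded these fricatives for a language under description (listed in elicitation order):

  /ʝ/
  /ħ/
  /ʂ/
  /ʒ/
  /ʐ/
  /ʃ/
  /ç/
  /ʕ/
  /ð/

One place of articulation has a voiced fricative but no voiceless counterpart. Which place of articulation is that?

dental

place of articulation  voiceless  voiced  
dental            —         ð       
postalveolar      ʃ         ʒ       
retroflex         ʂ         ʐ       
palatal           ç         ʝ       
pharyngeal        ħ         ʕ       
Every place of articulation has a voiceless member except dental, where /θ/ would be expected.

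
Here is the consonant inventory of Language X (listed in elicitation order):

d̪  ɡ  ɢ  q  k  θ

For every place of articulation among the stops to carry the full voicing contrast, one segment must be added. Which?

/t̪/

place of articulation  voiceless  voiced  
dental            —         d̪      
velar             k         ɡ       
uvular            q         ɢ       
The dental row has no voiceless member, so the gap is the voiceless dental stop /t̪/.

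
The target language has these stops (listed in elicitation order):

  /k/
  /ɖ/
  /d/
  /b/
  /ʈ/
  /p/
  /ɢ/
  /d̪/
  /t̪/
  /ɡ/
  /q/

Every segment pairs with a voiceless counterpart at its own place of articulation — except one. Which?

/d/

Bilabial: /p/ ~ /b/
Dental: /t̪/ ~ /d̪/
Retroflex: /ʈ/ ~ /ɖ/
Velar: /k/ ~ /ɡ/
Uvular: /q/ ~ /ɢ/
Alveolar: only /d/ (voiced); no voiceless partner.
So /d/ is the unpaired segment.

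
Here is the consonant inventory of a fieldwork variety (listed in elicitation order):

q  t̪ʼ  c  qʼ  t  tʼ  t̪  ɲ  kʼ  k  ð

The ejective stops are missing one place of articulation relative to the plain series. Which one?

palatal

dental: plain /t̪/, ejective /t̪ʼ/.
alveolar: plain /t/, ejective /tʼ/.
palatal: plain /c/, ejective —.
velar: plain /k/, ejective /kʼ/.
uvular: plain /q/, ejective /qʼ/.
Every place of articulation has an ejective member except palatal, where /cʼ/ would be expected.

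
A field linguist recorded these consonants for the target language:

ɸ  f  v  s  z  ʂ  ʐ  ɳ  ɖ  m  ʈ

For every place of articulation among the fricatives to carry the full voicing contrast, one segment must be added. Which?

bilabial: voiceless /ɸ/, voiced —.
labiodental: voiceless /f/, voiced /v/.
alveolar: voiceless /s/, voiced /z/.
retroflex: voiceless /ʂ/, voiced /ʐ/.
The bilabial row has no voiced member, so the gap is the voiced bilabial fricative /β/.

/β/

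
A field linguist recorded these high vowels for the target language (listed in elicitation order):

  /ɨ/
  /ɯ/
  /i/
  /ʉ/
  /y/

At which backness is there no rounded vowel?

back

front: unrounded /i/, rounded /y/.
central: unrounded /ɨ/, rounded /ʉ/.
back: unrounded /ɯ/, rounded —.
Every backness has a rounded member except back, where /u/ would be expected.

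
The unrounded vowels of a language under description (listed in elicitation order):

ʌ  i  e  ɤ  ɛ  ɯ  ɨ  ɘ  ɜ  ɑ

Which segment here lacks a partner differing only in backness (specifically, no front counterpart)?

/ɑ/

High: /i/ ~ /ɨ/ ~ /ɯ/
High-mid: /e/ ~ /ɘ/ ~ /ɤ/
Low-mid: /ɛ/ ~ /ɜ/ ~ /ʌ/
Low: only /ɑ/ (back); no front partner.
So /ɑ/ is the unpaired segment.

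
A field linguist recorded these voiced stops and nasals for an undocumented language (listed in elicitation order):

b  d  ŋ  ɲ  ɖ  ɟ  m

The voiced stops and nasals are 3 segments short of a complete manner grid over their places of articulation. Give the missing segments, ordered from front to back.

/n/, /ɳ/, /ɡ/

Oral stop: /b/ (bilabial), /d/ (alveolar), /ɖ/ (retroflex), /ɟ/ (palatal).
Nasal: /m/ (bilabial), /ɲ/ (palatal), /ŋ/ (velar).
Gaps, from front to back: alveolar lacks nasal (/n/); retroflex lacks nasal (/ɳ/); velar lacks oral stop (/ɡ/).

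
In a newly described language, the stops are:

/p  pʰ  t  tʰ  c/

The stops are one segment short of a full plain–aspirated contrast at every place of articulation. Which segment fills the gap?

Plain: /p/ (bilabial), /t/ (alveolar), /c/ (palatal).
Aspirated: /pʰ/ (bilabial), /tʰ/ (alveolar).
The palatal row has no aspirated member, so the gap is the aspirated palatal stop /cʰ/.

/cʰ/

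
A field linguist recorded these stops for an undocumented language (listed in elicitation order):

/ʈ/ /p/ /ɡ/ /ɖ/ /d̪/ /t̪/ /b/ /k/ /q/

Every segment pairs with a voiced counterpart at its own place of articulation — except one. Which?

/q/

Bilabial: /p/ ~ /b/
Dental: /t̪/ ~ /d̪/
Retroflex: /ʈ/ ~ /ɖ/
Velar: /k/ ~ /ɡ/
Uvular: only /q/ (voiceless); no voiced partner.
So /q/ is the unpaired segment.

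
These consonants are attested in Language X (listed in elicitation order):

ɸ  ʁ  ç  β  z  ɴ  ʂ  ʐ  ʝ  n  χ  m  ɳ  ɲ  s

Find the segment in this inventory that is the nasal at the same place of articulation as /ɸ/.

/m/

/ɸ/ is a voiceless bilabial fricative.
The nasal at the same place is a bilabial nasal — in this inventory, /m/.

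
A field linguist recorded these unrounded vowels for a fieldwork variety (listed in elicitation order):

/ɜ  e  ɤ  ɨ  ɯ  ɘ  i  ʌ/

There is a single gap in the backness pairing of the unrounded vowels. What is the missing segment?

/ɛ/

high: front /i/, central /ɨ/, back /ɯ/.
high-mid: front /e/, central /ɘ/, back /ɤ/.
low-mid: front —, central /ɜ/, back /ʌ/.
The low-mid row has no front member, so the gap is the low-mid front unrounded vowel /ɛ/.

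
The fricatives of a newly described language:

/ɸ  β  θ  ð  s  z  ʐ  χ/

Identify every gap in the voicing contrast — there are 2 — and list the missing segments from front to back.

/ʂ/, /ʁ/

bilabial: voiceless /ɸ/, voiced /β/.
dental: voiceless /θ/, voiced /ð/.
alveolar: voiceless /s/, voiced /z/.
retroflex: voiceless —, voiced /ʐ/.
uvular: voiceless /χ/, voiced —.
Gaps, from front to back: retroflex lacks voiceless (/ʂ/); uvular lacks voiced (/ʁ/).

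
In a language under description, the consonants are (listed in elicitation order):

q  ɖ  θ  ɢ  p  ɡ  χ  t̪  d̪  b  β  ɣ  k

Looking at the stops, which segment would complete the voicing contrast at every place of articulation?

place of articulation  voiceless  voiced  
bilabial          p         b       
dental            t̪        d̪      
retroflex         —         ɖ       
velar             k         ɡ       
uvular            q         ɢ       
The retroflex row has no voiceless member, so the gap is the voiceless retroflex stop /ʈ/.

/ʈ/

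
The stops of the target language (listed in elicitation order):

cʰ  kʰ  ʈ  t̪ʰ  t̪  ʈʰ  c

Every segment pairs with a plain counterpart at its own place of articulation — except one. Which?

/kʰ/

Dental: /t̪/ ~ /t̪ʰ/
Retroflex: /ʈ/ ~ /ʈʰ/
Palatal: /c/ ~ /cʰ/
Velar: only /kʰ/ (aspirated); no plain partner.
So /kʰ/ is the unpaired segment.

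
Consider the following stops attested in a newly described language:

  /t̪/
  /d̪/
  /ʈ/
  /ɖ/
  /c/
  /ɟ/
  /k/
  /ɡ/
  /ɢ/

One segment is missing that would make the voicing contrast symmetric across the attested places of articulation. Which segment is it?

place of articulation  voiceless  voiced  
dental            t̪        d̪      
retroflex         ʈ         ɖ       
palatal           c         ɟ       
velar             k         ɡ       
uvular            —         ɢ       
The uvular row has no voiceless member, so the gap is the voiceless uvular stop /q/.

/q/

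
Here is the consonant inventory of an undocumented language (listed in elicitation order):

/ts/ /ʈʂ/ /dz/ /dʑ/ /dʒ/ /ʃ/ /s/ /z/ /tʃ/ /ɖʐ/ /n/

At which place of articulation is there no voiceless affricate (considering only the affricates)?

alveolo-palatal

alveolar: voiceless /ts/, voiced /dz/.
postalveolar: voiceless /tʃ/, voiced /dʒ/.
retroflex: voiceless /ʈʂ/, voiced /ɖʐ/.
alveolo-palatal: voiceless —, voiced /dʑ/.
Every place of articulation has a voiceless member except alveolo-palatal, where /tɕ/ would be expected.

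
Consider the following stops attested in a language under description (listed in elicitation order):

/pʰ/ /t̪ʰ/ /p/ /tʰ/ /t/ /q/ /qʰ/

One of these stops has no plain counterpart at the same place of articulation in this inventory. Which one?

/t̪ʰ/

Bilabial: /p/ ~ /pʰ/
Alveolar: /t/ ~ /tʰ/
Uvular: /q/ ~ /qʰ/
Dental: only /t̪ʰ/ (aspirated); no plain partner.
So /t̪ʰ/ is the unpaired segment.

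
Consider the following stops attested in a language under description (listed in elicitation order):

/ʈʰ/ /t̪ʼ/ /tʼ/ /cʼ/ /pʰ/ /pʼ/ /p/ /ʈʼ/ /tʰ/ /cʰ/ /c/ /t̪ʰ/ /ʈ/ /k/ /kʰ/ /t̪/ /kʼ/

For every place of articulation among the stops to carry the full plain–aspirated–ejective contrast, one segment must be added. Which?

Plain: /p/ (bilabial), /t̪/ (dental), /ʈ/ (retroflex), /c/ (palatal), /k/ (velar).
Aspirated: /pʰ/ (bilabial), /t̪ʰ/ (dental), /tʰ/ (alveolar), /ʈʰ/ (retroflex), /cʰ/ (palatal), /kʰ/ (velar).
Ejective: /pʼ/ (bilabial), /t̪ʼ/ (dental), /tʼ/ (alveolar), /ʈʼ/ (retroflex), /cʼ/ (palatal), /kʼ/ (velar).
The alveolar row has no plain member, so the gap is the plain alveolar stop /t/.

/t/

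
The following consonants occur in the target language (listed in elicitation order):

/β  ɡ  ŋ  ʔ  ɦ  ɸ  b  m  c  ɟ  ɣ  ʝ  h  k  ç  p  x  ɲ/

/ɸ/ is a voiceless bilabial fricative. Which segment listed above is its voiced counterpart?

/β/

The voiced counterpart is a voiced bilabial fricative — in this inventory, /β/.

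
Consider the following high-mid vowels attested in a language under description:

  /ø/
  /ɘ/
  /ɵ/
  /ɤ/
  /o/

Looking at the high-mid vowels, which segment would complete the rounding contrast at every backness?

front: unrounded —, rounded /ø/.
central: unrounded /ɘ/, rounded /ɵ/.
back: unrounded /ɤ/, rounded /o/.
The front row has no unrounded member, so the gap is the front unrounded vowel /e/.

/e/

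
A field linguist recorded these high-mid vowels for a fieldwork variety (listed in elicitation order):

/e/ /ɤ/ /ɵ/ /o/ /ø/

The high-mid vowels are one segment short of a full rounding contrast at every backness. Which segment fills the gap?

backness          unrounded  rounded 
front             e         ø       
central           —         ɵ       
back              ɤ         o       
The central row has no unrounded member, so the gap is the central unrounded vowel /ɘ/.

/ɘ/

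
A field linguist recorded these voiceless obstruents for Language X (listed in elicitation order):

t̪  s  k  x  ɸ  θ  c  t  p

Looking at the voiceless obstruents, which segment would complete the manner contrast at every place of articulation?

bilabial: stop /p/, fricative /ɸ/.
dental: stop /t̪/, fricative /θ/.
alveolar: stop /t/, fricative /s/.
palatal: stop /c/, fricative —.
velar: stop /k/, fricative /x/.
The palatal row has no fricative member, so the gap is the palatal fricative /ç/.

/ç/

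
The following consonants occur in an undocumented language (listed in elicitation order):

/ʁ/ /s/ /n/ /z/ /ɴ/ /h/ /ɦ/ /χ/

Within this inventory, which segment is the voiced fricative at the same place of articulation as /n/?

/n/ is an alveolar nasal.
The voiced fricative at the same place is a voiced alveolar fricative — in this inventory, /z/.

/z/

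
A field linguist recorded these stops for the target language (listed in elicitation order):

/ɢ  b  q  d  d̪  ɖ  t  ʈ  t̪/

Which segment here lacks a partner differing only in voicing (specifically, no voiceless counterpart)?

/b/

Dental: /t̪/ ~ /d̪/
Alveolar: /t/ ~ /d/
Retroflex: /ʈ/ ~ /ɖ/
Uvular: /q/ ~ /ɢ/
Bilabial: only /b/ (voiced); no voiceless partner.
So /b/ is the unpaired segment.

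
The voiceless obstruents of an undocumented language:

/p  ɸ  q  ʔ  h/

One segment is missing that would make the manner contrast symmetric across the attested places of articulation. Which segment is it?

place of articulation  stop      fricative
bilabial          p         ɸ       
uvular            q         —       
glottal           ʔ         h       
The uvular row has no fricative member, so the gap is the uvular fricative /χ/.

/χ/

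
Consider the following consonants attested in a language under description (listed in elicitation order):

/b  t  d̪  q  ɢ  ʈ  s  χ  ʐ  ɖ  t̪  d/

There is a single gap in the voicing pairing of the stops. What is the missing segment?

bilabial: voiceless —, voiced /b/.
dental: voiceless /t̪/, voiced /d̪/.
alveolar: voiceless /t/, voiced /d/.
retroflex: voiceless /ʈ/, voiced /ɖ/.
uvular: voiceless /q/, voiced /ɢ/.
The bilabial row has no voiceless member, so the gap is the voiceless bilabial stop /p/.

/p/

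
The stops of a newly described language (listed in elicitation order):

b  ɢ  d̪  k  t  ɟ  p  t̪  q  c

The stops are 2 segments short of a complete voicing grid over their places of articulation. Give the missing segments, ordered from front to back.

/d/, /ɡ/

place of articulation  voiceless  voiced  
bilabial          p         b       
dental            t̪        d̪      
alveolar          t         —       
palatal           c         ɟ       
velar             k         —       
uvular            q         ɢ       
Gaps, from front to back: alveolar lacks voiced (/d/); velar lacks voiced (/ɡ/).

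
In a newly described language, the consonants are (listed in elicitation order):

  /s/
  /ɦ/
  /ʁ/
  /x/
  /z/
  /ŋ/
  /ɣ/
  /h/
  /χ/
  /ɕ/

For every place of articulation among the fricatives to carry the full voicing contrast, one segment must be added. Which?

alveolar: voiceless /s/, voiced /z/.
alveolo-palatal: voiceless /ɕ/, voiced —.
velar: voiceless /x/, voiced /ɣ/.
uvular: voiceless /χ/, voiced /ʁ/.
glottal: voiceless /h/, voiced /ɦ/.
The alveolo-palatal row has no voiced member, so the gap is the voiced alveolo-palatal fricative /ʑ/.

/ʑ/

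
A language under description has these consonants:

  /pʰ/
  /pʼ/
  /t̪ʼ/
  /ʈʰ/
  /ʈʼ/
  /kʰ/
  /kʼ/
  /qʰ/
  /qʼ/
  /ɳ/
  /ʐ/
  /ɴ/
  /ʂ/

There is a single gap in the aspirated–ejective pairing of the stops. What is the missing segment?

bilabial: aspirated /pʰ/, ejective /pʼ/.
dental: aspirated —, ejective /t̪ʼ/.
retroflex: aspirated /ʈʰ/, ejective /ʈʼ/.
velar: aspirated /kʰ/, ejective /kʼ/.
uvular: aspirated /qʰ/, ejective /qʼ/.
The dental row has no aspirated member, so the gap is the aspirated dental stop /t̪ʰ/.

/t̪ʰ/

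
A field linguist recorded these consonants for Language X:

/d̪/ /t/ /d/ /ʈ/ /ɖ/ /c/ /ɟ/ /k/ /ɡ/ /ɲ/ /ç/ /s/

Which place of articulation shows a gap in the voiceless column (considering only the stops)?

dental

Voiceless: /t/ (alveolar), /ʈ/ (retroflex), /c/ (palatal), /k/ (velar).
Voiced: /d̪/ (dental), /d/ (alveolar), /ɖ/ (retroflex), /ɟ/ (palatal), /ɡ/ (velar).
Every place of articulation has a voiceless member except dental, where /t̪/ would be expected.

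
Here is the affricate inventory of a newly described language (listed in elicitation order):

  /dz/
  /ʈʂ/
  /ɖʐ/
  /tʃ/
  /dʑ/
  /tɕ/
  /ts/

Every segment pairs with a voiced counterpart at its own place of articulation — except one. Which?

/tʃ/

Alveolar: /ts/ ~ /dz/
Retroflex: /ʈʂ/ ~ /ɖʐ/
Alveolo-palatal: /tɕ/ ~ /dʑ/
Postalveolar: only /tʃ/ (voiceless); no voiced partner.
So /tʃ/ is the unpaired segment.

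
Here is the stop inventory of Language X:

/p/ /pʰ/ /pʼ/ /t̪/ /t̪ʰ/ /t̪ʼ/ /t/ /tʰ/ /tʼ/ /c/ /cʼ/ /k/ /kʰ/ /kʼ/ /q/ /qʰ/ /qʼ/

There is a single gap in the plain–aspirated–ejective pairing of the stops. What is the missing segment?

Plain: /p/ (bilabial), /t̪/ (dental), /t/ (alveolar), /c/ (palatal), /k/ (velar), /q/ (uvular).
Aspirated: /pʰ/ (bilabial), /t̪ʰ/ (dental), /tʰ/ (alveolar), /kʰ/ (velar), /qʰ/ (uvular).
Ejective: /pʼ/ (bilabial), /t̪ʼ/ (dental), /tʼ/ (alveolar), /cʼ/ (palatal), /kʼ/ (velar), /qʼ/ (uvular).
The palatal row has no aspirated member, so the gap is the aspirated palatal stop /cʰ/.

/cʰ/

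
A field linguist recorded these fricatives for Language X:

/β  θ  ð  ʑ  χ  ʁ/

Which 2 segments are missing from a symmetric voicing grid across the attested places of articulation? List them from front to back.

bilabial: voiceless —, voiced /β/.
dental: voiceless /θ/, voiced /ð/.
alveolo-palatal: voiceless —, voiced /ʑ/.
uvular: voiceless /χ/, voiced /ʁ/.
Gaps, from front to back: bilabial lacks voiceless (/ɸ/); alveolo-palatal lacks voiceless (/ɕ/).

/ɸ/, /ɕ/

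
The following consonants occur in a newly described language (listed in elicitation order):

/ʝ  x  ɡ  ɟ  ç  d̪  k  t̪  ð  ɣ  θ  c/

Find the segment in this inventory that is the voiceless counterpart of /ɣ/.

/x/

/ɣ/ is a voiced velar fricative.
The voiceless counterpart is a voiceless velar fricative — in this inventory, /x/.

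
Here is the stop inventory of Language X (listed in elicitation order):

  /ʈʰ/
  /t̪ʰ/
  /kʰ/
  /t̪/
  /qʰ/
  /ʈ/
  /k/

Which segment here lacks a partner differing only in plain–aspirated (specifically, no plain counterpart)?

Dental: /t̪/ ~ /t̪ʰ/
Retroflex: /ʈ/ ~ /ʈʰ/
Velar: /k/ ~ /kʰ/
Uvular: only /qʰ/ (aspirated); no plain partner.
So /qʰ/ is the unpaired segment.

/qʰ/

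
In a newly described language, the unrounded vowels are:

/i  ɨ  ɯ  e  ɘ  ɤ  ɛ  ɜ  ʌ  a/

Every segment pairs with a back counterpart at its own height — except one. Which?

/a/

High: /i/ ~ /ɨ/ ~ /ɯ/
High-mid: /e/ ~ /ɘ/ ~ /ɤ/
Low-mid: /ɛ/ ~ /ɜ/ ~ /ʌ/
Low: only /a/ (front); no back partner.
So /a/ is the unpaired segment.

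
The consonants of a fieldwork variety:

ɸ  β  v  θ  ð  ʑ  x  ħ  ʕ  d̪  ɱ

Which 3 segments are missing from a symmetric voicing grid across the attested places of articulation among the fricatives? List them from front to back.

bilabial: voiceless /ɸ/, voiced /β/.
labiodental: voiceless —, voiced /v/.
dental: voiceless /θ/, voiced /ð/.
alveolo-palatal: voiceless —, voiced /ʑ/.
velar: voiceless /x/, voiced —.
pharyngeal: voiceless /ħ/, voiced /ʕ/.
Gaps, from front to back: labiodental lacks voiceless (/f/); alveolo-palatal lacks voiceless (/ɕ/); velar lacks voiced (/ɣ/).

/f/, /ɕ/, /ɣ/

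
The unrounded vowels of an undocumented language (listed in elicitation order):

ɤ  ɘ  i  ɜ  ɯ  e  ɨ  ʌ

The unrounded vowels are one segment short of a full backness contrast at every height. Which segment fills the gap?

/ɛ/

height            front     central   back    
high              i         ɨ         ɯ       
high-mid          e         ɘ         ɤ       
low-mid           —         ɜ         ʌ       
The low-mid row has no front member, so the gap is the low-mid front unrounded vowel /ɛ/.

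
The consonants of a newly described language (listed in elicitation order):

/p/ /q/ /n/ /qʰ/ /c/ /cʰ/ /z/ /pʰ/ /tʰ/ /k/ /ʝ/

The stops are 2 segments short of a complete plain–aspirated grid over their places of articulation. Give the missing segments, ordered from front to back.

bilabial: plain /p/, aspirated /pʰ/.
alveolar: plain —, aspirated /tʰ/.
palatal: plain /c/, aspirated /cʰ/.
velar: plain /k/, aspirated —.
uvular: plain /q/, aspirated /qʰ/.
Gaps, from front to back: alveolar lacks plain (/t/); velar lacks aspirated (/kʰ/).

/t/, /kʰ/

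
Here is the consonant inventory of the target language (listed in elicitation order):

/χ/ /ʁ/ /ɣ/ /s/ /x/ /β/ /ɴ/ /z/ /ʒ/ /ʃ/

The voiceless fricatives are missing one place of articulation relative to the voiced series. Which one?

Voiceless: /s/ (alveolar), /ʃ/ (postalveolar), /x/ (velar), /χ/ (uvular).
Voiced: /β/ (bilabial), /z/ (alveolar), /ʒ/ (postalveolar), /ɣ/ (velar), /ʁ/ (uvular).
Every place of articulation has a voiceless member except bilabial, where /ɸ/ would be expected.

bilabial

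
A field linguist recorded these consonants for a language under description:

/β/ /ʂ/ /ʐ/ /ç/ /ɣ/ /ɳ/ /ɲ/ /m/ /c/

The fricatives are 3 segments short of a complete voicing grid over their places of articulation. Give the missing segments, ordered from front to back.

place of articulation  voiceless  voiced  
bilabial          —         β       
retroflex         ʂ         ʐ       
palatal           ç         —       
velar             —         ɣ       
Gaps, from front to back: bilabial lacks voiceless (/ɸ/); palatal lacks voiced (/ʝ/); velar lacks voiceless (/x/).

/ɸ/, /ʝ/, /x/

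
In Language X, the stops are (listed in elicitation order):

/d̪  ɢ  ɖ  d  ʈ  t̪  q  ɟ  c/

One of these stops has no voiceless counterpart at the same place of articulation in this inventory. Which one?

/d/

Dental: /t̪/ ~ /d̪/
Retroflex: /ʈ/ ~ /ɖ/
Palatal: /c/ ~ /ɟ/
Uvular: /q/ ~ /ɢ/
Alveolar: only /d/ (voiced); no voiceless partner.
So /d/ is the unpaired segment.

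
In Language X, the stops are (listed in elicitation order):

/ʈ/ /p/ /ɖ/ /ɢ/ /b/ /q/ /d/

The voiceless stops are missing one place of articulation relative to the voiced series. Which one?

alveolar

bilabial: voiceless /p/, voiced /b/.
alveolar: voiceless —, voiced /d/.
retroflex: voiceless /ʈ/, voiced /ɖ/.
uvular: voiceless /q/, voiced /ɢ/.
Every place of articulation has a voiceless member except alveolar, where /t/ would be expected.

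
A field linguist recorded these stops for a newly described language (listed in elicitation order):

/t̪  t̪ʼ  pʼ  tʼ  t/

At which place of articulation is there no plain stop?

bilabial

place of articulation  plain     ejective
bilabial          —         pʼ      
dental            t̪        t̪ʼ     
alveolar          t         tʼ      
Every place of articulation has a plain member except bilabial, where /p/ would be expected.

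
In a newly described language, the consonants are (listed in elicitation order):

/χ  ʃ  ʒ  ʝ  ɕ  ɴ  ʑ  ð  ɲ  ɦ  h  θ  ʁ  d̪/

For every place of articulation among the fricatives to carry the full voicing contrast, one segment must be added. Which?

dental: voiceless /θ/, voiced /ð/.
postalveolar: voiceless /ʃ/, voiced /ʒ/.
alveolo-palatal: voiceless /ɕ/, voiced /ʑ/.
palatal: voiceless —, voiced /ʝ/.
uvular: voiceless /χ/, voiced /ʁ/.
glottal: voiceless /h/, voiced /ɦ/.
The palatal row has no voiceless member, so the gap is the voiceless palatal fricative /ç/.

/ç/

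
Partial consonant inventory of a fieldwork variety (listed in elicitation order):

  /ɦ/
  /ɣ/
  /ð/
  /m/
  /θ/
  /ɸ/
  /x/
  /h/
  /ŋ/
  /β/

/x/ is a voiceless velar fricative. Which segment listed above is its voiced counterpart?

/ɣ/

The voiced counterpart is a voiced velar fricative — in this inventory, /ɣ/.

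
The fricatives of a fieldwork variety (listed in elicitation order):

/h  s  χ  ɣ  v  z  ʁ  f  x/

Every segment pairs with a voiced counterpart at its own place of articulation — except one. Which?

Labiodental: /f/ ~ /v/
Alveolar: /s/ ~ /z/
Velar: /x/ ~ /ɣ/
Uvular: /χ/ ~ /ʁ/
Glottal: only /h/ (voiceless); no voiced partner.
So /h/ is the unpaired segment.

/h/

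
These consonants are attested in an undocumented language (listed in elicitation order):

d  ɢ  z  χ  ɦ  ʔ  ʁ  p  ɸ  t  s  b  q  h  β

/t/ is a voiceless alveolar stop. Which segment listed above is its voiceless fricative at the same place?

The voiceless fricative at the same place is a voiceless alveolar fricative — in this inventory, /s/.

/s/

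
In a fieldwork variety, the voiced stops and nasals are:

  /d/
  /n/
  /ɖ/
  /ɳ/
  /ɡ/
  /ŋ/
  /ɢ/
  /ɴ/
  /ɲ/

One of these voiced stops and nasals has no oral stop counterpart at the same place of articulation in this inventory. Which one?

Alveolar: /d/ ~ /n/
Retroflex: /ɖ/ ~ /ɳ/
Velar: /ɡ/ ~ /ŋ/
Uvular: /ɢ/ ~ /ɴ/
Palatal: only /ɲ/ (nasal); no oral stop partner.
So /ɲ/ is the unpaired segment.

/ɲ/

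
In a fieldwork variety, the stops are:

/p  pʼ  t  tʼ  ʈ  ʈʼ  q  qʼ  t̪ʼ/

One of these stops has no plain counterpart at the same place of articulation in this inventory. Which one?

/t̪ʼ/

Bilabial: /p/ ~ /pʼ/
Alveolar: /t/ ~ /tʼ/
Retroflex: /ʈ/ ~ /ʈʼ/
Uvular: /q/ ~ /qʼ/
Dental: only /t̪ʼ/ (ejective); no plain partner.
So /t̪ʼ/ is the unpaired segment.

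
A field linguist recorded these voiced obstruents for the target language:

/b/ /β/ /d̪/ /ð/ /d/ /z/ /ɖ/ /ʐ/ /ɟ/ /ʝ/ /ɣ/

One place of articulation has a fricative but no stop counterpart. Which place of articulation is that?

Stop: /b/ (bilabial), /d̪/ (dental), /d/ (alveolar), /ɖ/ (retroflex), /ɟ/ (palatal).
Fricative: /β/ (bilabial), /ð/ (dental), /z/ (alveolar), /ʐ/ (retroflex), /ʝ/ (palatal), /ɣ/ (velar).
Every place of articulation has a stop member except velar, where /ɡ/ would be expected.

velar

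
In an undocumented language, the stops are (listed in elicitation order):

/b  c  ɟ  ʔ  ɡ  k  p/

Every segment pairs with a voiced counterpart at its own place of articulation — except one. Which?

Bilabial: /p/ ~ /b/
Palatal: /c/ ~ /ɟ/
Velar: /k/ ~ /ɡ/
Glottal: only /ʔ/ (voiceless); no voiced partner.
So /ʔ/ is the unpaired segment.

/ʔ/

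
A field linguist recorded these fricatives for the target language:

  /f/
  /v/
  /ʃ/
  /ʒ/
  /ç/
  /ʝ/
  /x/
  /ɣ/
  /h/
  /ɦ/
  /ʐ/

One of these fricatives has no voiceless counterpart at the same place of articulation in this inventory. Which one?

Labiodental: /f/ ~ /v/
Postalveolar: /ʃ/ ~ /ʒ/
Palatal: /ç/ ~ /ʝ/
Velar: /x/ ~ /ɣ/
Glottal: /h/ ~ /ɦ/
Retroflex: only /ʐ/ (voiced); no voiceless partner.
So /ʐ/ is the unpaired segment.

/ʐ/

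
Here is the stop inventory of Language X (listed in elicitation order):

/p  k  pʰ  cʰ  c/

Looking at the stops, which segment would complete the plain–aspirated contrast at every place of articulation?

place of articulation  plain     aspirated
bilabial          p         pʰ      
palatal           c         cʰ      
velar             k         —       
The velar row has no aspirated member, so the gap is the aspirated velar stop /kʰ/.

/kʰ/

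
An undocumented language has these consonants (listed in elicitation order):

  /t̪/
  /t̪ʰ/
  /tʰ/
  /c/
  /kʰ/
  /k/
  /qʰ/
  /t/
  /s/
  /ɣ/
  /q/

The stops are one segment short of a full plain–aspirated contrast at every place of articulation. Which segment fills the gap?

Plain: /t̪/ (dental), /t/ (alveolar), /c/ (palatal), /k/ (velar), /q/ (uvular).
Aspirated: /t̪ʰ/ (dental), /tʰ/ (alveolar), /kʰ/ (velar), /qʰ/ (uvular).
The palatal row has no aspirated member, so the gap is the aspirated palatal stop /cʰ/.

/cʰ/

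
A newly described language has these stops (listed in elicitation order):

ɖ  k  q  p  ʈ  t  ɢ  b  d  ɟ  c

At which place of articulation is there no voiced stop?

velar

Voiceless: /p/ (bilabial), /t/ (alveolar), /ʈ/ (retroflex), /c/ (palatal), /k/ (velar), /q/ (uvular).
Voiced: /b/ (bilabial), /d/ (alveolar), /ɖ/ (retroflex), /ɟ/ (palatal), /ɢ/ (uvular).
Every place of articulation has a voiced member except velar, where /ɡ/ would be expected.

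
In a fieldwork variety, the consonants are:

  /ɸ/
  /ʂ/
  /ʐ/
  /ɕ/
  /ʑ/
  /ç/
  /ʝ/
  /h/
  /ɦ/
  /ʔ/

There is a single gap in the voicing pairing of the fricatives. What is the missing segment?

bilabial: voiceless /ɸ/, voiced —.
retroflex: voiceless /ʂ/, voiced /ʐ/.
alveolo-palatal: voiceless /ɕ/, voiced /ʑ/.
palatal: voiceless /ç/, voiced /ʝ/.
glottal: voiceless /h/, voiced /ɦ/.
The bilabial row has no voiced member, so the gap is the voiced bilabial fricative /β/.

/β/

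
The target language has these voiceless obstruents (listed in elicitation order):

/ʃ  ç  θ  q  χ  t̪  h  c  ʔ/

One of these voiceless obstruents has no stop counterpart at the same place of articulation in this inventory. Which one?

Dental: /t̪/ ~ /θ/
Palatal: /c/ ~ /ç/
Uvular: /q/ ~ /χ/
Glottal: /ʔ/ ~ /h/
Postalveolar: only /ʃ/ (fricative); no stop partner.
So /ʃ/ is the unpaired segment.

/ʃ/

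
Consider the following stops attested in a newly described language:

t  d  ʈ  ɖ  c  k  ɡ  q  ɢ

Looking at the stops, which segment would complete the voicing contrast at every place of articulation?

Voiceless: /t/ (alveolar), /ʈ/ (retroflex), /c/ (palatal), /k/ (velar), /q/ (uvular).
Voiced: /d/ (alveolar), /ɖ/ (retroflex), /ɡ/ (velar), /ɢ/ (uvular).
The palatal row has no voiced member, so the gap is the voiced palatal stop /ɟ/.

/ɟ/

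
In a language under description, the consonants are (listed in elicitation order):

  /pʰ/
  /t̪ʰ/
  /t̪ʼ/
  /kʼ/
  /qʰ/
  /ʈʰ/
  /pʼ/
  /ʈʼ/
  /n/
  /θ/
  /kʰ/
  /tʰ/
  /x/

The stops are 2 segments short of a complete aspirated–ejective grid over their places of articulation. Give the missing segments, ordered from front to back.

/tʼ/, /qʼ/

bilabial: aspirated /pʰ/, ejective /pʼ/.
dental: aspirated /t̪ʰ/, ejective /t̪ʼ/.
alveolar: aspirated /tʰ/, ejective —.
retroflex: aspirated /ʈʰ/, ejective /ʈʼ/.
velar: aspirated /kʰ/, ejective /kʼ/.
uvular: aspirated /qʰ/, ejective —.
Gaps, from front to back: alveolar lacks ejective (/tʼ/); uvular lacks ejective (/qʼ/).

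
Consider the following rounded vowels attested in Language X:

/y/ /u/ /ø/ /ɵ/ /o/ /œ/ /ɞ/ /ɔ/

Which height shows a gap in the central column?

high

height            front     central   back    
high              y         —         u       
high-mid          ø         ɵ         o       
low-mid           œ         ɞ         ɔ       
Every height has a central member except high, where /ʉ/ would be expected.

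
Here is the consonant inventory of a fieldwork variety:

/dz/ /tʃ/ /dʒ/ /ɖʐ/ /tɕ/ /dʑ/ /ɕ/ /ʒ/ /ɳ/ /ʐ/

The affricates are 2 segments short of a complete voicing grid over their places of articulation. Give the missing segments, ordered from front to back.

/ts/, /ʈʂ/

alveolar: voiceless —, voiced /dz/.
postalveolar: voiceless /tʃ/, voiced /dʒ/.
retroflex: voiceless —, voiced /ɖʐ/.
alveolo-palatal: voiceless /tɕ/, voiced /dʑ/.
Gaps, from front to back: alveolar lacks voiceless (/ts/); retroflex lacks voiceless (/ʈʂ/).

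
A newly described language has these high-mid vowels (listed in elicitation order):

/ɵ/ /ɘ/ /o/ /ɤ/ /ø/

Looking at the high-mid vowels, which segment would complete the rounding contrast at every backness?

/e/

backness          unrounded  rounded 
front             —         ø       
central           ɘ         ɵ       
back              ɤ         o       
The front row has no unrounded member, so the gap is the front unrounded vowel /e/.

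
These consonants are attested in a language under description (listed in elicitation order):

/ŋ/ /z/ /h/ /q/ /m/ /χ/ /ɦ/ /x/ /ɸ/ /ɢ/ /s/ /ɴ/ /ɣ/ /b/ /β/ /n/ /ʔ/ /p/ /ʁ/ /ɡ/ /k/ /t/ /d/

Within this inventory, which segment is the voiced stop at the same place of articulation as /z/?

/d/

/z/ is a voiced alveolar fricative.
The voiced stop at the same place is a voiced alveolar stop — in this inventory, /d/.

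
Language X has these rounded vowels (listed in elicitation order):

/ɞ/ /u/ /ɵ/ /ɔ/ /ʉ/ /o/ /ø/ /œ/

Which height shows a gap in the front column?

high

height            front     central   back    
high              —         ʉ         u       
high-mid          ø         ɵ         o       
low-mid           œ         ɞ         ɔ       
Every height has a front member except high, where /y/ would be expected.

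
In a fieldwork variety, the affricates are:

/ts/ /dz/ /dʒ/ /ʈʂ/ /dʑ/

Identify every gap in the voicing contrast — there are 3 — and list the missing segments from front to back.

Voiceless: /ts/ (alveolar), /ʈʂ/ (retroflex).
Voiced: /dz/ (alveolar), /dʒ/ (postalveolar), /dʑ/ (alveolo-palatal).
Gaps, from front to back: postalveolar lacks voiceless (/tʃ/); retroflex lacks voiced (/ɖʐ/); alveolo-palatal lacks voiceless (/tɕ/).

/tʃ/, /ɖʐ/, /tɕ/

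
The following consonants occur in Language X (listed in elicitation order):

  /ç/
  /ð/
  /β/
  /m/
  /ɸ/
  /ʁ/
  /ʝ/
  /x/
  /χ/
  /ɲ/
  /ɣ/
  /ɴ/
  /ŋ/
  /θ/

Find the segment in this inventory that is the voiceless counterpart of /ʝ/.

/ʝ/ is a voiced palatal fricative.
The voiceless counterpart is a voiceless palatal fricative — in this inventory, /ç/.

/ç/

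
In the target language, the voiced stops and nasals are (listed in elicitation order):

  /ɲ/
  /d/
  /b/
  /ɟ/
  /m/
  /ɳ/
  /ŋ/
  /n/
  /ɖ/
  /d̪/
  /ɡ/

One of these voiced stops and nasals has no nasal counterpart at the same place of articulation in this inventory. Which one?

Bilabial: /b/ ~ /m/
Alveolar: /d/ ~ /n/
Retroflex: /ɖ/ ~ /ɳ/
Palatal: /ɟ/ ~ /ɲ/
Velar: /ɡ/ ~ /ŋ/
Dental: only /d̪/ (oral stop); no nasal partner.
So /d̪/ is the unpaired segment.

/d̪/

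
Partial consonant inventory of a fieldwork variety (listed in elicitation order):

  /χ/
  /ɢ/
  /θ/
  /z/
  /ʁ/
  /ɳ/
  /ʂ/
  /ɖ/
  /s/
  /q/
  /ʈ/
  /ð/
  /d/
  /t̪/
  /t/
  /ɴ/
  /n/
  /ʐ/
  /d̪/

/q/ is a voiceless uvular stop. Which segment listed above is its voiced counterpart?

The voiced counterpart is a voiced uvular stop — in this inventory, /ɢ/.

/ɢ/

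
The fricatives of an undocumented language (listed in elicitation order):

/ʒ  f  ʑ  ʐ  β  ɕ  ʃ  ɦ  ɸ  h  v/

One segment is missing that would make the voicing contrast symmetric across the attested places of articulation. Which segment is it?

/ʂ/

bilabial: voiceless /ɸ/, voiced /β/.
labiodental: voiceless /f/, voiced /v/.
postalveolar: voiceless /ʃ/, voiced /ʒ/.
retroflex: voiceless —, voiced /ʐ/.
alveolo-palatal: voiceless /ɕ/, voiced /ʑ/.
glottal: voiceless /h/, voiced /ɦ/.
The retroflex row has no voiceless member, so the gap is the voiceless retroflex fricative /ʂ/.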